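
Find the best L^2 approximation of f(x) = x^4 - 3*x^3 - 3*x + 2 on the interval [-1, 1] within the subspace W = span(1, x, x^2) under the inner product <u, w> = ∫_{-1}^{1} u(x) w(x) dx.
g(x) = 6*x^2/7 - 24*x/5 + 67/35

The best approximation g ∈ W is the orthogonal projection of f onto W. Writing g = a_0 + a_1 x + a_2 x^2, the coefficients solve the normal equations G · a = b where
  G_{ij} = <φ_i, φ_j> and b_i = <f, φ_i>, with φ_0 = 1, φ_1 = x, φ_2 = x^2.
G =
  [2, 0, 2/3]
  [0, 2/3, 0]
  [2/3, 0, 2/5],
b = (22/5, -16/5, 34/21).
Solving gives a_0 = 67/35, a_1 = -24/5, a_2 = 6/7, so
  g(x) = 6*x^2/7 - 24*x/5 + 67/35.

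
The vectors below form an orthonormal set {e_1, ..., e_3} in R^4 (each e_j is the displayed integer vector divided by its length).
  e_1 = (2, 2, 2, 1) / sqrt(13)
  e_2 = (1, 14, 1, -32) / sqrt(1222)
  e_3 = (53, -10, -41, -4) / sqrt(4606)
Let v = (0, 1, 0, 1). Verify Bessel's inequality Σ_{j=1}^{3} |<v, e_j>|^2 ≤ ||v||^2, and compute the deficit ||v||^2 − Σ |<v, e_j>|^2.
Σ |<v, e_j>|^2 = 1; ||v||^2 = 2; deficit = 1

Write each e_j = u_j / sqrt(<u_j, u_j>) where u_j is the displayed integer vector. Then <v, e_j> = <v, u_j> / sqrt(<u_j, u_j>), so |<v, e_j>|^2 = <v, u_j>^2 / <u_j, u_j>.
Coefficients: <v, e_1> = 3/sqrt(13), <v, e_2> = -18/sqrt(1222), <v, e_3> = -14/sqrt(4606).
Square and sum: Σ |<v, e_j>|^2 = 1.
Compute ||v||^2 = v·v = 2.
Deficit = 2 − 1 = 1 ≥ 0, confirming Bessel's inequality. (The deficit equals ||v − Σ <v,e_j> e_j||^2, the squared distance from v to span{e_j}.)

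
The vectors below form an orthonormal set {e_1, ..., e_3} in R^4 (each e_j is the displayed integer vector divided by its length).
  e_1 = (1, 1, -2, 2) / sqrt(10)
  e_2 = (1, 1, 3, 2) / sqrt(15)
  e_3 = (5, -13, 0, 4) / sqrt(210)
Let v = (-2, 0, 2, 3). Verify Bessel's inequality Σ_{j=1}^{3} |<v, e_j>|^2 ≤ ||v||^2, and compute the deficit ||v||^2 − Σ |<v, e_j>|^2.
Σ |<v, e_j>|^2 = 234/35; ||v||^2 = 17; deficit = 361/35

Write each e_j = u_j / sqrt(<u_j, u_j>) where u_j is the displayed integer vector. Then <v, e_j> = <v, u_j> / sqrt(<u_j, u_j>), so |<v, e_j>|^2 = <v, u_j>^2 / <u_j, u_j>.
Coefficients: <v, e_1> = 0/sqrt(10), <v, e_2> = 10/sqrt(15), <v, e_3> = 2/sqrt(210).
Square and sum: Σ |<v, e_j>|^2 = 234/35.
Compute ||v||^2 = v·v = 17.
Deficit = 17 − 234/35 = 361/35 ≥ 0, confirming Bessel's inequality. (The deficit equals ||v − Σ <v,e_j> e_j||^2, the squared distance from v to span{e_j}.)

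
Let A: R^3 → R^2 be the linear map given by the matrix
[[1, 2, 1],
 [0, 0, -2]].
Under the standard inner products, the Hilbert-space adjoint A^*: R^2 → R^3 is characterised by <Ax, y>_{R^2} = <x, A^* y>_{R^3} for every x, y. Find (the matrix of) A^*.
A^* = A^T =
[[1, 0],
 [2, 0],
 [1, -2]]

For real matrices with standard dot products, the defining identity <Ax, y> = <x, A^* y> gives (Ax)^T y = x^T (A^*) y, i.e. x^T A^T y = x^T (A^*) y. Since this holds for all x, y, we must have A^* = A^T. Therefore
A^* =
[[1, 0],
 [2, 0],
 [1, -2]].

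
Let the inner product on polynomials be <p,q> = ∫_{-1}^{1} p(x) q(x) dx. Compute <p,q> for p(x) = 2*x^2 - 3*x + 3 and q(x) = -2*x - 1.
<p,q> = -10/3

Expand the product: p(x)·q(x) = -4*x^3 + 4*x^2 - 3*x - 3.
∫_{-1}^{1} of each monomial x^k gives [2/(k+1) if k even, 0 if k odd]. Integrating term-by-term (or equivalently evaluating the antiderivative F(x) = -x^4 + 4*x^3/3 - 3*x^2/2 - 3*x at the endpoints):
  F(1) − F(−1) = -25/6 − (-5/6) = -10/3.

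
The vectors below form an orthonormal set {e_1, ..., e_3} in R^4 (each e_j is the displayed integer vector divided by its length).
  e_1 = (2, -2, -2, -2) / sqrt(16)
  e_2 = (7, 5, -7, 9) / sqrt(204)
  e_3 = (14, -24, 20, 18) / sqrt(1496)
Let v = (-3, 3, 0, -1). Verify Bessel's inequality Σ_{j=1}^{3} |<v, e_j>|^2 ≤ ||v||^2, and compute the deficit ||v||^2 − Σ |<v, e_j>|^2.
Σ |<v, e_j>|^2 = 19; ||v||^2 = 19; deficit = 0

Write each e_j = u_j / sqrt(<u_j, u_j>) where u_j is the displayed integer vector. Then <v, e_j> = <v, u_j> / sqrt(<u_j, u_j>), so |<v, e_j>|^2 = <v, u_j>^2 / <u_j, u_j>.
Coefficients: <v, e_1> = -10/sqrt(16), <v, e_2> = -15/sqrt(204), <v, e_3> = -132/sqrt(1496).
Square and sum: Σ |<v, e_j>|^2 = 19.
Compute ||v||^2 = v·v = 19.
Deficit = 19 − 19 = 0 ≥ 0, confirming Bessel's inequality. (The deficit equals ||v − Σ <v,e_j> e_j||^2, the squared distance from v to span{e_j}.)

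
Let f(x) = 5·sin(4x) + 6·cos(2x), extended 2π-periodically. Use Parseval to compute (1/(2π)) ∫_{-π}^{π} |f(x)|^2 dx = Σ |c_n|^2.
Σ |c_n|^2 = 61/2

Expand |f|^2 and use orthogonality of {sin(nx), cos(mx)} on [-π, π]:
  ∫_{-π}^{π} sin(nx)^2 dx = π, ∫ cos(mx)^2 dx = π, and cross terms integrate to 0.
So ∫_{-π}^{π} f(x)^2 dx = 5^2 · π + 6^2 · π = (25 + 36)π.
Divide by 2π: (25 + 36)/2 = 61/2.
By Parseval, this equals Σ |c_n|^2.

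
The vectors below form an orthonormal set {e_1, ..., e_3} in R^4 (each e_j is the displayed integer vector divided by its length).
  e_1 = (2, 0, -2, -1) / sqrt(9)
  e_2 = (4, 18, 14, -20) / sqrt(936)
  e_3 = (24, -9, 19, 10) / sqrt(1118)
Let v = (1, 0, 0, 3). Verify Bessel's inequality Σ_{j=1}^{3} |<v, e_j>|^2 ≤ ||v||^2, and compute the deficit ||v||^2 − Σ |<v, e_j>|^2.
Σ |<v, e_j>|^2 = 261/43; ||v||^2 = 10; deficit = 169/43

Write each e_j = u_j / sqrt(<u_j, u_j>) where u_j is the displayed integer vector. Then <v, e_j> = <v, u_j> / sqrt(<u_j, u_j>), so |<v, e_j>|^2 = <v, u_j>^2 / <u_j, u_j>.
Coefficients: <v, e_1> = -1/sqrt(9), <v, e_2> = -56/sqrt(936), <v, e_3> = 54/sqrt(1118).
Square and sum: Σ |<v, e_j>|^2 = 261/43.
Compute ||v||^2 = v·v = 10.
Deficit = 10 − 261/43 = 169/43 ≥ 0, confirming Bessel's inequality. (The deficit equals ||v − Σ <v,e_j> e_j||^2, the squared distance from v to span{e_j}.)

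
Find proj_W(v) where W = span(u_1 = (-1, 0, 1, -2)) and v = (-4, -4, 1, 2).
proj_W(v) = (-1/6, 0, 1/6, -1/3)

Set up U = [u_1 | ... | u_1] ∈ R^(4×1). The projector onto W = col(U) is P = U (U^T U)^(-1) U^T.
Compute U^T U =
  [6],
and U^T v = (1).
Solve U^T U · c = U^T v for the coefficients: c = (1/6). The projection is proj_W(v) = U c.
Check: (v - proj_W(v)) · u_1 = 0  (should be 0).
Result: proj_W(v) = (-1/6, 0, 1/6, -1/3).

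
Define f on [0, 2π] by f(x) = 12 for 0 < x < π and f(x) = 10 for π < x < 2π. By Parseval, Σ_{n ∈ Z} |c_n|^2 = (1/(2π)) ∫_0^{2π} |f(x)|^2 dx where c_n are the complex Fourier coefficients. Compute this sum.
Σ |c_n|^2 = 122

Parseval equates the L^2 energy of f (normalised by 1/(2π)) with the ℓ^2 sum of its Fourier coefficients: (1/(2π)) ∫_0^{2π} |f|^2 = Σ |c_n|^2.
Compute the left side: (1/(2π)) [∫_0^π 12^2 dx + ∫_π^{2π} 10^2 dx] = (1/(2π)) · (144π + 100π) = (144 + 100)/2 = 122.
So Σ_{n ∈ Z} |c_n|^2 = 122.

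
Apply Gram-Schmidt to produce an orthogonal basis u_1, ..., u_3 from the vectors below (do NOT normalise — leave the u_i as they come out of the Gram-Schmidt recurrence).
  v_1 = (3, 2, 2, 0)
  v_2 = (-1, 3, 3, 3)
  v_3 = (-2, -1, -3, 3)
Orthogonal basis:
  u_1 = (3, 2, 2, 0)
  u_2 = (-44/17, 33/17, 33/17, 3)
  u_3 = (468/395, 44/395, -746/395, 858/395)

Apply the Gram-Schmidt recurrence
  u_1 = v_1
  u_i = v_i − Σ_{j<i} ((v_i · u_j) / (u_j · u_j)) · u_j.

Step by step this gives:
  u_1 = (3, 2, 2, 0)
  u_2 = (-44/17, 33/17, 33/17, 3)
  u_3 = (468/395, 44/395, -746/395, 858/395)

Orthogonality check:
  u_2 · u_1 = 0 (should be 0)
  u_3 · u_1 = 0 (should be 0)
  u_3 · u_2 = 0 (should be 0)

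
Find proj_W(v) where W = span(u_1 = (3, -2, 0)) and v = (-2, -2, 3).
proj_W(v) = (-6/13, 4/13, 0)

Set up U = [u_1 | ... | u_1] ∈ R^(3×1). The projector onto W = col(U) is P = U (U^T U)^(-1) U^T.
Compute U^T U =
  [13],
and U^T v = (-2).
Solve U^T U · c = U^T v for the coefficients: c = (-2/13). The projection is proj_W(v) = U c.
Check: (v - proj_W(v)) · u_1 = 0  (should be 0).
Result: proj_W(v) = (-6/13, 4/13, 0).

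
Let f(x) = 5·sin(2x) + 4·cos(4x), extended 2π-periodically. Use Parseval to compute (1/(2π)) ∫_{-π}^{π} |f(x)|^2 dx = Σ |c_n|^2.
Σ |c_n|^2 = 41/2

Expand |f|^2 and use orthogonality of {sin(nx), cos(mx)} on [-π, π]:
  ∫_{-π}^{π} sin(nx)^2 dx = π, ∫ cos(mx)^2 dx = π, and cross terms integrate to 0.
So ∫_{-π}^{π} f(x)^2 dx = 5^2 · π + 4^2 · π = (25 + 16)π.
Divide by 2π: (25 + 16)/2 = 41/2.
By Parseval, this equals Σ |c_n|^2.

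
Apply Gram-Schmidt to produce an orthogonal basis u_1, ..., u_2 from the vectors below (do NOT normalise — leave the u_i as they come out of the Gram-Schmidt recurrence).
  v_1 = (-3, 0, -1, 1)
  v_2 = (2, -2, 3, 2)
Orthogonal basis:
  u_1 = (-3, 0, -1, 1)
  u_2 = (1/11, -2, 26/11, 29/11)

Apply the Gram-Schmidt recurrence
  u_1 = v_1
  u_i = v_i − Σ_{j<i} ((v_i · u_j) / (u_j · u_j)) · u_j.

Step by step this gives:
  u_1 = (-3, 0, -1, 1)
  u_2 = (1/11, -2, 26/11, 29/11)

Orthogonality check:
  u_2 · u_1 = 0 (should be 0)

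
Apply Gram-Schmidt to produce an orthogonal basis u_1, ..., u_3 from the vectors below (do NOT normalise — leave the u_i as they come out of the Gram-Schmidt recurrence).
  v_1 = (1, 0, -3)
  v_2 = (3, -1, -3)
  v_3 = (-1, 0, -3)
Orthogonal basis:
  u_1 = (1, 0, -3)
  u_2 = (9/5, -1, 3/5)
  u_3 = (-9/23, -18/23, -3/23)

Apply the Gram-Schmidt recurrence
  u_1 = v_1
  u_i = v_i − Σ_{j<i} ((v_i · u_j) / (u_j · u_j)) · u_j.

Step by step this gives:
  u_1 = (1, 0, -3)
  u_2 = (9/5, -1, 3/5)
  u_3 = (-9/23, -18/23, -3/23)

Orthogonality check:
  u_2 · u_1 = 0 (should be 0)
  u_3 · u_1 = 0 (should be 0)
  u_3 · u_2 = 0 (should be 0)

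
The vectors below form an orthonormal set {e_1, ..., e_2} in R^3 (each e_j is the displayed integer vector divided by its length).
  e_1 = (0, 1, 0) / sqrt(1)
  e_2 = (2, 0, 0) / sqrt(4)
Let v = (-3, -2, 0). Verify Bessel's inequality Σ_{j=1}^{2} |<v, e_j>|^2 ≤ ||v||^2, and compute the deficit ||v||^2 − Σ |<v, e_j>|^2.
Σ |<v, e_j>|^2 = 13; ||v||^2 = 13; deficit = 0

Write each e_j = u_j / sqrt(<u_j, u_j>) where u_j is the displayed integer vector. Then <v, e_j> = <v, u_j> / sqrt(<u_j, u_j>), so |<v, e_j>|^2 = <v, u_j>^2 / <u_j, u_j>.
Coefficients: <v, e_1> = -2/sqrt(1), <v, e_2> = -6/sqrt(4).
Square and sum: Σ |<v, e_j>|^2 = 13.
Compute ||v||^2 = v·v = 13.
Deficit = 13 − 13 = 0 ≥ 0, confirming Bessel's inequality. (The deficit equals ||v − Σ <v,e_j> e_j||^2, the squared distance from v to span{e_j}.)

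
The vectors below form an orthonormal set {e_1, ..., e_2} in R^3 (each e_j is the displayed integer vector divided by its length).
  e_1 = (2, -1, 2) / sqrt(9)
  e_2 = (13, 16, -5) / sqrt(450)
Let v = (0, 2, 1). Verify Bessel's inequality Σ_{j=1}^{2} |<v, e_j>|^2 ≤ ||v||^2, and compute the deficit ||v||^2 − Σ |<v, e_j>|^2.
Σ |<v, e_j>|^2 = 81/50; ||v||^2 = 5; deficit = 169/50

Write each e_j = u_j / sqrt(<u_j, u_j>) where u_j is the displayed integer vector. Then <v, e_j> = <v, u_j> / sqrt(<u_j, u_j>), so |<v, e_j>|^2 = <v, u_j>^2 / <u_j, u_j>.
Coefficients: <v, e_1> = 0/sqrt(9), <v, e_2> = 27/sqrt(450).
Square and sum: Σ |<v, e_j>|^2 = 81/50.
Compute ||v||^2 = v·v = 5.
Deficit = 5 − 81/50 = 169/50 ≥ 0, confirming Bessel's inequality. (The deficit equals ||v − Σ <v,e_j> e_j||^2, the squared distance from v to span{e_j}.)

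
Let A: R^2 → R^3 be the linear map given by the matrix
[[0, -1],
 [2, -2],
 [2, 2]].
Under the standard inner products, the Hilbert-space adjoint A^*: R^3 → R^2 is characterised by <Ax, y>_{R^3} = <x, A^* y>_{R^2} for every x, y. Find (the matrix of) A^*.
A^* = A^T =
[[0, 2, 2],
 [-1, -2, 2]]

For real matrices with standard dot products, the defining identity <Ax, y> = <x, A^* y> gives (Ax)^T y = x^T (A^*) y, i.e. x^T A^T y = x^T (A^*) y. Since this holds for all x, y, we must have A^* = A^T. Therefore
A^* =
[[0, 2, 2],
 [-1, -2, 2]].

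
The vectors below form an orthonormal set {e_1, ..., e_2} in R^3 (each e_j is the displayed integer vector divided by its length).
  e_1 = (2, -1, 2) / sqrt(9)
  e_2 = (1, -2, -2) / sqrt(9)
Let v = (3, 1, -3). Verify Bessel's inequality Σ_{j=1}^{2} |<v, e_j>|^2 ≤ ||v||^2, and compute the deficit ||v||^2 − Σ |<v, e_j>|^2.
Σ |<v, e_j>|^2 = 50/9; ||v||^2 = 19; deficit = 121/9

Write each e_j = u_j / sqrt(<u_j, u_j>) where u_j is the displayed integer vector. Then <v, e_j> = <v, u_j> / sqrt(<u_j, u_j>), so |<v, e_j>|^2 = <v, u_j>^2 / <u_j, u_j>.
Coefficients: <v, e_1> = -1/sqrt(9), <v, e_2> = 7/sqrt(9).
Square and sum: Σ |<v, e_j>|^2 = 50/9.
Compute ||v||^2 = v·v = 19.
Deficit = 19 − 50/9 = 121/9 ≥ 0, confirming Bessel's inequality. (The deficit equals ||v − Σ <v,e_j> e_j||^2, the squared distance from v to span{e_j}.)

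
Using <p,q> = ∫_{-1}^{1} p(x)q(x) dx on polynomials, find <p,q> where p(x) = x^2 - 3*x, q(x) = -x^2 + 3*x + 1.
<p,q> = -86/15

Expand the product: p(x)·q(x) = -x^4 + 6*x^3 - 8*x^2 - 3*x.
∫_{-1}^{1} of each monomial x^k gives [2/(k+1) if k even, 0 if k odd]. Integrating term-by-term (or equivalently evaluating the antiderivative F(x) = -x^5/5 + 3*x^4/2 - 8*x^3/3 - 3*x^2/2 at the endpoints):
  F(1) − F(−1) = -43/15 − (43/15) = -86/15.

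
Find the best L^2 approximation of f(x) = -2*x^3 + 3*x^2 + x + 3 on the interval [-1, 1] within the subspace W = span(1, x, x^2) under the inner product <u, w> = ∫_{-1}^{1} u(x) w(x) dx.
g(x) = 3*x^2 - x/5 + 3

The best approximation g ∈ W is the orthogonal projection of f onto W. Writing g = a_0 + a_1 x + a_2 x^2, the coefficients solve the normal equations G · a = b where
  G_{ij} = <φ_i, φ_j> and b_i = <f, φ_i>, with φ_0 = 1, φ_1 = x, φ_2 = x^2.
G =
  [2, 0, 2/3]
  [0, 2/3, 0]
  [2/3, 0, 2/5],
b = (8, -2/15, 16/5).
Solving gives a_0 = 3, a_1 = -1/5, a_2 = 3, so
  g(x) = 3*x^2 - x/5 + 3.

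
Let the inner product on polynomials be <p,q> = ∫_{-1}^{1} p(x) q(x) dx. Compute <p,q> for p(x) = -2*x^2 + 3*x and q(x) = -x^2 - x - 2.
<p,q> = 22/15

Expand the product: p(x)·q(x) = 2*x^4 - x^3 + x^2 - 6*x.
∫_{-1}^{1} of each monomial x^k gives [2/(k+1) if k even, 0 if k odd]. Integrating term-by-term (or equivalently evaluating the antiderivative F(x) = 2*x^5/5 - x^4/4 + x^3/3 - 3*x^2 at the endpoints):
  F(1) − F(−1) = -151/60 − (-239/60) = 22/15.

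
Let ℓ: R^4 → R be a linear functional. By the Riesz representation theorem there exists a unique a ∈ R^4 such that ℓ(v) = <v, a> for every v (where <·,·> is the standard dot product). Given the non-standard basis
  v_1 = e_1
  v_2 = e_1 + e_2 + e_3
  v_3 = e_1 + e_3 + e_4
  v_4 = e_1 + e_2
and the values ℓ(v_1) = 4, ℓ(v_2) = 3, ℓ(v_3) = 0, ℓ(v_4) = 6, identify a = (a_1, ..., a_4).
a = (4, 2, -3, -1)

Write a = (a_1, ..., a_4) in the standard basis. For each basis vector v_i, ℓ(v_i) = <v_i, a> is a linear equation in the a_j's. Collect the n equations into a matrix system V a = ℓ, where row i of V is v_i (expressed in the standard basis). Since V is invertible (lower-triangular with 1s on the diagonal, up to permutation), solve by back-substitution:
  V =
[[1, 0, 0, 0],
 [1, 1, 1, 0],
 [1, 0, 1, 1],
 [1, 1, 0, 0]]
  V a = (4, 3, 0, 6)
Solving gives a = (4, 2, -3, -1).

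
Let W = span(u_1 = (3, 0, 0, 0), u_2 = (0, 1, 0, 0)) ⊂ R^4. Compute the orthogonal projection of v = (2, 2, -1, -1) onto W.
proj_W(v) = (2, 2, 0, 0)

Set up U = [u_1 | ... | u_2] ∈ R^(4×2). The projector onto W = col(U) is P = U (U^T U)^(-1) U^T.
Compute U^T U =
  [9, 0]
  [0, 1],
and U^T v = (6, 2).
Solve U^T U · c = U^T v for the coefficients: c = (2/3, 2). The projection is proj_W(v) = U c.
Check: (v - proj_W(v)) · u_1 = 0  (should be 0).
Check: (v - proj_W(v)) · u_2 = 0  (should be 0).
Result: proj_W(v) = (2, 2, 0, 0).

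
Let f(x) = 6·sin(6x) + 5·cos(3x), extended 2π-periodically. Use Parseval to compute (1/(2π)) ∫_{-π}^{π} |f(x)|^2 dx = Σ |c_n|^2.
Σ |c_n|^2 = 61/2

Expand |f|^2 and use orthogonality of {sin(nx), cos(mx)} on [-π, π]:
  ∫_{-π}^{π} sin(nx)^2 dx = π, ∫ cos(mx)^2 dx = π, and cross terms integrate to 0.
So ∫_{-π}^{π} f(x)^2 dx = 6^2 · π + 5^2 · π = (36 + 25)π.
Divide by 2π: (36 + 25)/2 = 61/2.
By Parseval, this equals Σ |c_n|^2.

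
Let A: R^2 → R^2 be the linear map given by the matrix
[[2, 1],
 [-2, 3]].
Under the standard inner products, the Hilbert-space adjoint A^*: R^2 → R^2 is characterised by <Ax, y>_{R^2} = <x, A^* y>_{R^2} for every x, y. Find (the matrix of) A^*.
A^* = A^T =
[[2, -2],
 [1, 3]]

For real matrices with standard dot products, the defining identity <Ax, y> = <x, A^* y> gives (Ax)^T y = x^T (A^*) y, i.e. x^T A^T y = x^T (A^*) y. Since this holds for all x, y, we must have A^* = A^T. Therefore
A^* =
[[2, -2],
 [1, 3]].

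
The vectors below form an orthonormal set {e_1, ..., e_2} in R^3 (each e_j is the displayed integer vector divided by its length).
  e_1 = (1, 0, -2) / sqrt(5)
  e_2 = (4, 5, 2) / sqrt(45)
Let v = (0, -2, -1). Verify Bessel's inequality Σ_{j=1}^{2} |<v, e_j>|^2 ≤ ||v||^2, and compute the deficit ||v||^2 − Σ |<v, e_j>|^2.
Σ |<v, e_j>|^2 = 4; ||v||^2 = 5; deficit = 1

Write each e_j = u_j / sqrt(<u_j, u_j>) where u_j is the displayed integer vector. Then <v, e_j> = <v, u_j> / sqrt(<u_j, u_j>), so |<v, e_j>|^2 = <v, u_j>^2 / <u_j, u_j>.
Coefficients: <v, e_1> = 2/sqrt(5), <v, e_2> = -12/sqrt(45).
Square and sum: Σ |<v, e_j>|^2 = 4.
Compute ||v||^2 = v·v = 5.
Deficit = 5 − 4 = 1 ≥ 0, confirming Bessel's inequality. (The deficit equals ||v − Σ <v,e_j> e_j||^2, the squared distance from v to span{e_j}.)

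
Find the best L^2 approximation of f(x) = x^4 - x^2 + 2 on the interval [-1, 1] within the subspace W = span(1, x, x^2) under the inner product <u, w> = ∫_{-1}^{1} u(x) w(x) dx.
g(x) = 67/35 - x^2/7

The best approximation g ∈ W is the orthogonal projection of f onto W. Writing g = a_0 + a_1 x + a_2 x^2, the coefficients solve the normal equations G · a = b where
  G_{ij} = <φ_i, φ_j> and b_i = <f, φ_i>, with φ_0 = 1, φ_1 = x, φ_2 = x^2.
G =
  [2, 0, 2/3]
  [0, 2/3, 0]
  [2/3, 0, 2/5],
b = (56/15, 0, 128/105).
Solving gives a_0 = 67/35, a_1 = 0, a_2 = -1/7, so
  g(x) = 67/35 - x^2/7.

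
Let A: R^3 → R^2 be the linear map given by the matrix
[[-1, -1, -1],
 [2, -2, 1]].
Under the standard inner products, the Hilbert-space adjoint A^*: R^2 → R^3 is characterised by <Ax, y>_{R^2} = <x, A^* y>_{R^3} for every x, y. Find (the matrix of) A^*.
A^* = A^T =
[[-1, 2],
 [-1, -2],
 [-1, 1]]

For real matrices with standard dot products, the defining identity <Ax, y> = <x, A^* y> gives (Ax)^T y = x^T (A^*) y, i.e. x^T A^T y = x^T (A^*) y. Since this holds for all x, y, we must have A^* = A^T. Therefore
A^* =
[[-1, 2],
 [-1, -2],
 [-1, 1]].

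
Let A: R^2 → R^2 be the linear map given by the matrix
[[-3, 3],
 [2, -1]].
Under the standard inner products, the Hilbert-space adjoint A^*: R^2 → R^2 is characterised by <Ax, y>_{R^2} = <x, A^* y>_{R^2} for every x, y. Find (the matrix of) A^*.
A^* = A^T =
[[-3, 2],
 [3, -1]]

For real matrices with standard dot products, the defining identity <Ax, y> = <x, A^* y> gives (Ax)^T y = x^T (A^*) y, i.e. x^T A^T y = x^T (A^*) y. Since this holds for all x, y, we must have A^* = A^T. Therefore
A^* =
[[-3, 2],
 [3, -1]].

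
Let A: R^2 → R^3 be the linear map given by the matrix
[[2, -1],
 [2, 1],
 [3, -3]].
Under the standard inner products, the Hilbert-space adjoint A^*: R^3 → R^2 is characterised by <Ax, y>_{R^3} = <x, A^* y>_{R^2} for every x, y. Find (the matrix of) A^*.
A^* = A^T =
[[2, 2, 3],
 [-1, 1, -3]]

For real matrices with standard dot products, the defining identity <Ax, y> = <x, A^* y> gives (Ax)^T y = x^T (A^*) y, i.e. x^T A^T y = x^T (A^*) y. Since this holds for all x, y, we must have A^* = A^T. Therefore
A^* =
[[2, 2, 3],
 [-1, 1, -3]].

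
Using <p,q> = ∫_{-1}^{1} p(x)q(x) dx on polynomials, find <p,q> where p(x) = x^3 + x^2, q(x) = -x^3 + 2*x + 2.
<p,q> = 194/105

Expand the product: p(x)·q(x) = -x^6 - x^5 + 2*x^4 + 4*x^3 + 2*x^2.
∫_{-1}^{1} of each monomial x^k gives [2/(k+1) if k even, 0 if k odd]. Integrating term-by-term (or equivalently evaluating the antiderivative F(x) = -x^7/7 - x^6/6 + 2*x^5/5 + x^4 + 2*x^3/3 at the endpoints):
  F(1) − F(−1) = 123/70 − (-19/210) = 194/105.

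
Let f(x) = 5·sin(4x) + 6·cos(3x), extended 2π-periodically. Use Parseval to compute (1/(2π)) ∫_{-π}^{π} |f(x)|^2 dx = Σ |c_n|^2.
Σ |c_n|^2 = 61/2

Expand |f|^2 and use orthogonality of {sin(nx), cos(mx)} on [-π, π]:
  ∫_{-π}^{π} sin(nx)^2 dx = π, ∫ cos(mx)^2 dx = π, and cross terms integrate to 0.
So ∫_{-π}^{π} f(x)^2 dx = 5^2 · π + 6^2 · π = (25 + 36)π.
Divide by 2π: (25 + 36)/2 = 61/2.
By Parseval, this equals Σ |c_n|^2.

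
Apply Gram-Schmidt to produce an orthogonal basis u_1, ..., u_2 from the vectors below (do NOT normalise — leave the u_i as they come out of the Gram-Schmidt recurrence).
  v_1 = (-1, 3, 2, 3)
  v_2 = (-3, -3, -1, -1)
Orthogonal basis:
  u_1 = (-1, 3, 2, 3)
  u_2 = (-80/23, -36/23, -1/23, 10/23)

Apply the Gram-Schmidt recurrence
  u_1 = v_1
  u_i = v_i − Σ_{j<i} ((v_i · u_j) / (u_j · u_j)) · u_j.

Step by step this gives:
  u_1 = (-1, 3, 2, 3)
  u_2 = (-80/23, -36/23, -1/23, 10/23)

Orthogonality check:
  u_2 · u_1 = 0 (should be 0)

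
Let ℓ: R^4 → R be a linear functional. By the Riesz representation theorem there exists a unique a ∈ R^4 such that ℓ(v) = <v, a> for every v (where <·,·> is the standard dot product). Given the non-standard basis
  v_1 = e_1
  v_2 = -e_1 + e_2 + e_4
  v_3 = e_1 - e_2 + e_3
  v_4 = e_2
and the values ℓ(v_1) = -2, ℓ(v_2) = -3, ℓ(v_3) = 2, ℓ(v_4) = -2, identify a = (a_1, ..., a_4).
a = (-2, -2, 2, -3)

Write a = (a_1, ..., a_4) in the standard basis. For each basis vector v_i, ℓ(v_i) = <v_i, a> is a linear equation in the a_j's. Collect the n equations into a matrix system V a = ℓ, where row i of V is v_i (expressed in the standard basis). Since V is invertible (lower-triangular with 1s on the diagonal, up to permutation), solve by back-substitution:
  V =
[[1, 0, 0, 0],
 [-1, 1, 0, 1],
 [1, -1, 1, 0],
 [0, 1, 0, 0]]
  V a = (-2, -3, 2, -2)
Solving gives a = (-2, -2, 2, -3).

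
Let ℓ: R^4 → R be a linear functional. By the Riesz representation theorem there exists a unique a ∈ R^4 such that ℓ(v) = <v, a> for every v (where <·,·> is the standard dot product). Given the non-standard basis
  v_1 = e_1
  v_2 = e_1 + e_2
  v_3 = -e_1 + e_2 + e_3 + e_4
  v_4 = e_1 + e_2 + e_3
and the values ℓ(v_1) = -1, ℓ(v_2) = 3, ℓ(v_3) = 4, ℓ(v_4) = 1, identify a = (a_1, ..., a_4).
a = (-1, 4, -2, 1)

Write a = (a_1, ..., a_4) in the standard basis. For each basis vector v_i, ℓ(v_i) = <v_i, a> is a linear equation in the a_j's. Collect the n equations into a matrix system V a = ℓ, where row i of V is v_i (expressed in the standard basis). Since V is invertible (lower-triangular with 1s on the diagonal, up to permutation), solve by back-substitution:
  V =
[[1, 0, 0, 0],
 [1, 1, 0, 0],
 [-1, 1, 1, 1],
 [1, 1, 1, 0]]
  V a = (-1, 3, 4, 1)
Solving gives a = (-1, 4, -2, 1).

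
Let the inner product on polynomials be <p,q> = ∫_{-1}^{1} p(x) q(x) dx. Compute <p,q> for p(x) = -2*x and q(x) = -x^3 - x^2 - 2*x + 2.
<p,q> = 52/15

Expand the product: p(x)·q(x) = 2*x^4 + 2*x^3 + 4*x^2 - 4*x.
∫_{-1}^{1} of each monomial x^k gives [2/(k+1) if k even, 0 if k odd]. Integrating term-by-term (or equivalently evaluating the antiderivative F(x) = 2*x^5/5 + x^4/2 + 4*x^3/3 - 2*x^2 at the endpoints):
  F(1) − F(−1) = 7/30 − (-97/30) = 52/15.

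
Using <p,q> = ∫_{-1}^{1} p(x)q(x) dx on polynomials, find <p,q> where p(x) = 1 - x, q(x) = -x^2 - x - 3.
<p,q> = -6

Expand the product: p(x)·q(x) = x^3 + 2*x - 3.
∫_{-1}^{1} of each monomial x^k gives [2/(k+1) if k even, 0 if k odd]. Integrating term-by-term (or equivalently evaluating the antiderivative F(x) = x^4/4 + x^2 - 3*x at the endpoints):
  F(1) − F(−1) = -7/4 − (17/4) = -6.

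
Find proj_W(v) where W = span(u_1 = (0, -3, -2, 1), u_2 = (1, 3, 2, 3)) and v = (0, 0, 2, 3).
proj_W(v) = (86/111, 65/74, 65/111, 623/222)

Set up U = [u_1 | ... | u_2] ∈ R^(4×2). The projector onto W = col(U) is P = U (U^T U)^(-1) U^T.
Compute U^T U =
  [14, -10]
  [-10, 23],
and U^T v = (-1, 13).
Solve U^T U · c = U^T v for the coefficients: c = (107/222, 86/111). The projection is proj_W(v) = U c.
Check: (v - proj_W(v)) · u_1 = 0  (should be 0).
Check: (v - proj_W(v)) · u_2 = 0  (should be 0).
Result: proj_W(v) = (86/111, 65/74, 65/111, 623/222).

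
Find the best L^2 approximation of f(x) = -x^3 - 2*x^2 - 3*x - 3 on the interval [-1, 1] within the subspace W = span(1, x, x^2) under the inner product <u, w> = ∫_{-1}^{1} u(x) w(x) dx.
g(x) = -2*x^2 - 18*x/5 - 3

The best approximation g ∈ W is the orthogonal projection of f onto W. Writing g = a_0 + a_1 x + a_2 x^2, the coefficients solve the normal equations G · a = b where
  G_{ij} = <φ_i, φ_j> and b_i = <f, φ_i>, with φ_0 = 1, φ_1 = x, φ_2 = x^2.
G =
  [2, 0, 2/3]
  [0, 2/3, 0]
  [2/3, 0, 2/5],
b = (-22/3, -12/5, -14/5).
Solving gives a_0 = -3, a_1 = -18/5, a_2 = -2, so
  g(x) = -2*x^2 - 18*x/5 - 3.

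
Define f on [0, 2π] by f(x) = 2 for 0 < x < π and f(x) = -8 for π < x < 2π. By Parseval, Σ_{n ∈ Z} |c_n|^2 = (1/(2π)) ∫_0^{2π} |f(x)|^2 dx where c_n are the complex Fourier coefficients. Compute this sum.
Σ |c_n|^2 = 34

Parseval equates the L^2 energy of f (normalised by 1/(2π)) with the ℓ^2 sum of its Fourier coefficients: (1/(2π)) ∫_0^{2π} |f|^2 = Σ |c_n|^2.
Compute the left side: (1/(2π)) [∫_0^π 2^2 dx + ∫_π^{2π} (-8)^2 dx] = (1/(2π)) · (4π + 64π) = (4 + 64)/2 = 34.
So Σ_{n ∈ Z} |c_n|^2 = 34.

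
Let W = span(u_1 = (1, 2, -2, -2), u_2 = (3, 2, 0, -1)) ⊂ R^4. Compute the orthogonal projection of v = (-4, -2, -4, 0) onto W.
proj_W(v) = (-480/101, -128/101, -288/101, -80/101)

Set up U = [u_1 | ... | u_2] ∈ R^(4×2). The projector onto W = col(U) is P = U (U^T U)^(-1) U^T.
Compute U^T U =
  [13, 9]
  [9, 14],
and U^T v = (0, -16).
Solve U^T U · c = U^T v for the coefficients: c = (144/101, -208/101). The projection is proj_W(v) = U c.
Check: (v - proj_W(v)) · u_1 = 0  (should be 0).
Check: (v - proj_W(v)) · u_2 = 0  (should be 0).
Result: proj_W(v) = (-480/101, -128/101, -288/101, -80/101).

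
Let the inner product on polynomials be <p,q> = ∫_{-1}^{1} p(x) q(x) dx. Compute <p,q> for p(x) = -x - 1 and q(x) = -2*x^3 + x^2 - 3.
<p,q> = 92/15

Expand the product: p(x)·q(x) = 2*x^4 + x^3 - x^2 + 3*x + 3.
∫_{-1}^{1} of each monomial x^k gives [2/(k+1) if k even, 0 if k odd]. Integrating term-by-term (or equivalently evaluating the antiderivative F(x) = 2*x^5/5 + x^4/4 - x^3/3 + 3*x^2/2 + 3*x at the endpoints):
  F(1) − F(−1) = 289/60 − (-79/60) = 92/15.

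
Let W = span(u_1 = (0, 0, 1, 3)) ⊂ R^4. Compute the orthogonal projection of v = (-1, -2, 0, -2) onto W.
proj_W(v) = (0, 0, -3/5, -9/5)

Set up U = [u_1 | ... | u_1] ∈ R^(4×1). The projector onto W = col(U) is P = U (U^T U)^(-1) U^T.
Compute U^T U =
  [10],
and U^T v = (-6).
Solve U^T U · c = U^T v for the coefficients: c = (-3/5). The projection is proj_W(v) = U c.
Check: (v - proj_W(v)) · u_1 = 0  (should be 0).
Result: proj_W(v) = (0, 0, -3/5, -9/5).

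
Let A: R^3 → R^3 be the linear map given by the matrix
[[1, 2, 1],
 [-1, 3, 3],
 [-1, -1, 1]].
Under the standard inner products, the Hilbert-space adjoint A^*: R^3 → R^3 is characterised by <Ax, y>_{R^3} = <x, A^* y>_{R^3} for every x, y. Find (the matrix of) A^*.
A^* = A^T =
[[1, -1, -1],
 [2, 3, -1],
 [1, 3, 1]]

For real matrices with standard dot products, the defining identity <Ax, y> = <x, A^* y> gives (Ax)^T y = x^T (A^*) y, i.e. x^T A^T y = x^T (A^*) y. Since this holds for all x, y, we must have A^* = A^T. Therefore
A^* =
[[1, -1, -1],
 [2, 3, -1],
 [1, 3, 1]].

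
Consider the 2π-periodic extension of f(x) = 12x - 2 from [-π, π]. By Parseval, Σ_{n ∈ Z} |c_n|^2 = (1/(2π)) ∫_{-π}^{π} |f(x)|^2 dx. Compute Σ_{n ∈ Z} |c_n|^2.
Σ |c_n|^2 = 48π^2 + 4

Expand and integrate term by term over [-π, π]:
  ∫ (12x)^2 dx = 144·(2π^3/3); ∫ 2·12·(-2)·x dx = 0 (odd integrand); ∫ (-2)^2 dx = 4·2π.
So (1/(2π)) ∫_{-π}^{π} (12x - 2)^2 dx = 144π^2/3 + 4 = 48π^2 + 4.
Parseval ⇒ Σ |c_n|^2 = 48π^2 + 4.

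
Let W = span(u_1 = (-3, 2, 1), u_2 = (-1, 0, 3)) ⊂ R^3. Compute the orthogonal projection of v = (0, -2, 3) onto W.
proj_W(v) = (15/26, -16/13, 83/26)

Set up U = [u_1 | ... | u_2] ∈ R^(3×2). The projector onto W = col(U) is P = U (U^T U)^(-1) U^T.
Compute U^T U =
  [14, 6]
  [6, 10],
and U^T v = (-1, 9).
Solve U^T U · c = U^T v for the coefficients: c = (-8/13, 33/26). The projection is proj_W(v) = U c.
Check: (v - proj_W(v)) · u_1 = 0  (should be 0).
Check: (v - proj_W(v)) · u_2 = 0  (should be 0).
Result: proj_W(v) = (15/26, -16/13, 83/26).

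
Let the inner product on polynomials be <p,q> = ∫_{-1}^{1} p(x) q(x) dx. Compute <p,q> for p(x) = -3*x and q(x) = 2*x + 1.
<p,q> = -4

Expand the product: p(x)·q(x) = -6*x^2 - 3*x.
∫_{-1}^{1} of each monomial x^k gives [2/(k+1) if k even, 0 if k odd]. Integrating term-by-term (or equivalently evaluating the antiderivative F(x) = -2*x^3 - 3*x^2/2 at the endpoints):
  F(1) − F(−1) = -7/2 − (1/2) = -4.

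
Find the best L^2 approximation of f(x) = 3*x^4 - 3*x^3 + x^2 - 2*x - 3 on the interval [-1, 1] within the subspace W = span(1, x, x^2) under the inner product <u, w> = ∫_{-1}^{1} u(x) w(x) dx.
g(x) = 25*x^2/7 - 19*x/5 - 114/35

The best approximation g ∈ W is the orthogonal projection of f onto W. Writing g = a_0 + a_1 x + a_2 x^2, the coefficients solve the normal equations G · a = b where
  G_{ij} = <φ_i, φ_j> and b_i = <f, φ_i>, with φ_0 = 1, φ_1 = x, φ_2 = x^2.
G =
  [2, 0, 2/3]
  [0, 2/3, 0]
  [2/3, 0, 2/5],
b = (-62/15, -38/15, -26/35).
Solving gives a_0 = -114/35, a_1 = -19/5, a_2 = 25/7, so
  g(x) = 25*x^2/7 - 19*x/5 - 114/35.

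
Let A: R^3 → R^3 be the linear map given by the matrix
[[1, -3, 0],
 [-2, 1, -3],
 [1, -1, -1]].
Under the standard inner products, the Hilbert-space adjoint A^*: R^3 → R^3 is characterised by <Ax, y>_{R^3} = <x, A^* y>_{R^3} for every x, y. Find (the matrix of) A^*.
A^* = A^T =
[[1, -2, 1],
 [-3, 1, -1],
 [0, -3, -1]]

For real matrices with standard dot products, the defining identity <Ax, y> = <x, A^* y> gives (Ax)^T y = x^T (A^*) y, i.e. x^T A^T y = x^T (A^*) y. Since this holds for all x, y, we must have A^* = A^T. Therefore
A^* =
[[1, -2, 1],
 [-3, 1, -1],
 [0, -3, -1]].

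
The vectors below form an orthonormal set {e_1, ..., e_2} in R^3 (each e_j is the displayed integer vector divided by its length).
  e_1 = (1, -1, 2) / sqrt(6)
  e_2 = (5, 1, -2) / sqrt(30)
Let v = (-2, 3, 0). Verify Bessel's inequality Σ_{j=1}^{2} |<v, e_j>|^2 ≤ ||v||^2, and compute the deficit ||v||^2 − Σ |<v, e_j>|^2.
Σ |<v, e_j>|^2 = 29/5; ||v||^2 = 13; deficit = 36/5

Write each e_j = u_j / sqrt(<u_j, u_j>) where u_j is the displayed integer vector. Then <v, e_j> = <v, u_j> / sqrt(<u_j, u_j>), so |<v, e_j>|^2 = <v, u_j>^2 / <u_j, u_j>.
Coefficients: <v, e_1> = -5/sqrt(6), <v, e_2> = -7/sqrt(30).
Square and sum: Σ |<v, e_j>|^2 = 29/5.
Compute ||v||^2 = v·v = 13.
Deficit = 13 − 29/5 = 36/5 ≥ 0, confirming Bessel's inequality. (The deficit equals ||v − Σ <v,e_j> e_j||^2, the squared distance from v to span{e_j}.)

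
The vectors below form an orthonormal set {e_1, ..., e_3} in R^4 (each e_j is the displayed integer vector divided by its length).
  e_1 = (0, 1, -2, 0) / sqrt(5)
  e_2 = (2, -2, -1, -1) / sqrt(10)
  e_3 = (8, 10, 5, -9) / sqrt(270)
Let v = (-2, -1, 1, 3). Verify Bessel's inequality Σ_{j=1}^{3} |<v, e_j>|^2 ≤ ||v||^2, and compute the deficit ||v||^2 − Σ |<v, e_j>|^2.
Σ |<v, e_j>|^2 = 209/15; ||v||^2 = 15; deficit = 16/15

Write each e_j = u_j / sqrt(<u_j, u_j>) where u_j is the displayed integer vector. Then <v, e_j> = <v, u_j> / sqrt(<u_j, u_j>), so |<v, e_j>|^2 = <v, u_j>^2 / <u_j, u_j>.
Coefficients: <v, e_1> = -3/sqrt(5), <v, e_2> = -6/sqrt(10), <v, e_3> = -48/sqrt(270).
Square and sum: Σ |<v, e_j>|^2 = 209/15.
Compute ||v||^2 = v·v = 15.
Deficit = 15 − 209/15 = 16/15 ≥ 0, confirming Bessel's inequality. (The deficit equals ||v − Σ <v,e_j> e_j||^2, the squared distance from v to span{e_j}.)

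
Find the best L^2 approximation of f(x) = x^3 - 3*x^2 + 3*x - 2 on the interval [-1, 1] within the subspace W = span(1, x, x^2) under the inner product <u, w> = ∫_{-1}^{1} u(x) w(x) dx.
g(x) = -3*x^2 + 18*x/5 - 2

The best approximation g ∈ W is the orthogonal projection of f onto W. Writing g = a_0 + a_1 x + a_2 x^2, the coefficients solve the normal equations G · a = b where
  G_{ij} = <φ_i, φ_j> and b_i = <f, φ_i>, with φ_0 = 1, φ_1 = x, φ_2 = x^2.
G =
  [2, 0, 2/3]
  [0, 2/3, 0]
  [2/3, 0, 2/5],
b = (-6, 12/5, -38/15).
Solving gives a_0 = -2, a_1 = 18/5, a_2 = -3, so
  g(x) = -3*x^2 + 18*x/5 - 2.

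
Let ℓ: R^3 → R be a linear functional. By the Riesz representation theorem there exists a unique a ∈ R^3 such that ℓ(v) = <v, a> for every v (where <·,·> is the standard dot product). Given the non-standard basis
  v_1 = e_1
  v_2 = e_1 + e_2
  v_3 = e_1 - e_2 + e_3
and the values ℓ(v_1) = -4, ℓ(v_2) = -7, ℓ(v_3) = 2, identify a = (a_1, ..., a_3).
a = (-4, -3, 3)

Write a = (a_1, ..., a_3) in the standard basis. For each basis vector v_i, ℓ(v_i) = <v_i, a> is a linear equation in the a_j's. Collect the n equations into a matrix system V a = ℓ, where row i of V is v_i (expressed in the standard basis). Since V is invertible (lower-triangular with 1s on the diagonal, up to permutation), solve by back-substitution:
  V =
[[1, 0, 0],
 [1, 1, 0],
 [1, -1, 1]]
  V a = (-4, -7, 2)
Solving gives a = (-4, -3, 3).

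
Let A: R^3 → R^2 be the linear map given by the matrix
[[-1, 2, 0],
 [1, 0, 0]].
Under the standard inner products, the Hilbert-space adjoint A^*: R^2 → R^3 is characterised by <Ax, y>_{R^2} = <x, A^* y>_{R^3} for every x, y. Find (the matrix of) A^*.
A^* = A^T =
[[-1, 1],
 [2, 0],
 [0, 0]]

For real matrices with standard dot products, the defining identity <Ax, y> = <x, A^* y> gives (Ax)^T y = x^T (A^*) y, i.e. x^T A^T y = x^T (A^*) y. Since this holds for all x, y, we must have A^* = A^T. Therefore
A^* =
[[-1, 1],
 [2, 0],
 [0, 0]].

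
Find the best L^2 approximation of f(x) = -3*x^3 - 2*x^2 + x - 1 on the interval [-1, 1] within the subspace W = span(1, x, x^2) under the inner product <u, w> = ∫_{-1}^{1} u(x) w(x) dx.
g(x) = -2*x^2 - 4*x/5 - 1

The best approximation g ∈ W is the orthogonal projection of f onto W. Writing g = a_0 + a_1 x + a_2 x^2, the coefficients solve the normal equations G · a = b where
  G_{ij} = <φ_i, φ_j> and b_i = <f, φ_i>, with φ_0 = 1, φ_1 = x, φ_2 = x^2.
G =
  [2, 0, 2/3]
  [0, 2/3, 0]
  [2/3, 0, 2/5],
b = (-10/3, -8/15, -22/15).
Solving gives a_0 = -1, a_1 = -4/5, a_2 = -2, so
  g(x) = -2*x^2 - 4*x/5 - 1.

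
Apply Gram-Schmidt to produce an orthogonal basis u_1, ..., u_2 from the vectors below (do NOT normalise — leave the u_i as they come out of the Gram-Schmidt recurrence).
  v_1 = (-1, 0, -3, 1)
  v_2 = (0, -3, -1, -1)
Orthogonal basis:
  u_1 = (-1, 0, -3, 1)
  u_2 = (2/11, -3, -5/11, -13/11)

Apply the Gram-Schmidt recurrence
  u_1 = v_1
  u_i = v_i − Σ_{j<i} ((v_i · u_j) / (u_j · u_j)) · u_j.

Step by step this gives:
  u_1 = (-1, 0, -3, 1)
  u_2 = (2/11, -3, -5/11, -13/11)

Orthogonality check:
  u_2 · u_1 = 0 (should be 0)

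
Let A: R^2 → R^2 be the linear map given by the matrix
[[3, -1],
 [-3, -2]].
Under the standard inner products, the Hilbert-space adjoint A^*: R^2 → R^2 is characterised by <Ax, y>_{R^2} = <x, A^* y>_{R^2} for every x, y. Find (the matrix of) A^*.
A^* = A^T =
[[3, -3],
 [-1, -2]]

For real matrices with standard dot products, the defining identity <Ax, y> = <x, A^* y> gives (Ax)^T y = x^T (A^*) y, i.e. x^T A^T y = x^T (A^*) y. Since this holds for all x, y, we must have A^* = A^T. Therefore
A^* =
[[3, -3],
 [-1, -2]].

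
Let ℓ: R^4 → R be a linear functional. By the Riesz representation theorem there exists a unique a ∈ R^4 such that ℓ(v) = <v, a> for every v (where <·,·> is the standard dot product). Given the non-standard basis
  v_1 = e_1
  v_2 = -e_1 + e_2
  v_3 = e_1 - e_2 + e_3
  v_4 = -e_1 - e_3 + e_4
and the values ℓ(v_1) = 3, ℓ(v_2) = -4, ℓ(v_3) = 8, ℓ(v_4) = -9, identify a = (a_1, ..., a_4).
a = (3, -1, 4, -2)

Write a = (a_1, ..., a_4) in the standard basis. For each basis vector v_i, ℓ(v_i) = <v_i, a> is a linear equation in the a_j's. Collect the n equations into a matrix system V a = ℓ, where row i of V is v_i (expressed in the standard basis). Since V is invertible (lower-triangular with 1s on the diagonal, up to permutation), solve by back-substitution:
  V =
[[1, 0, 0, 0],
 [-1, 1, 0, 0],
 [1, -1, 1, 0],
 [-1, 0, -1, 1]]
  V a = (3, -4, 8, -9)
Solving gives a = (3, -1, 4, -2).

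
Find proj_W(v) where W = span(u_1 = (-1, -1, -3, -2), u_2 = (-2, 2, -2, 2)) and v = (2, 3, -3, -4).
proj_W(v) = (-36/59, -60/59, -132/59, -108/59)

Set up U = [u_1 | ... | u_2] ∈ R^(4×2). The projector onto W = col(U) is P = U (U^T U)^(-1) U^T.
Compute U^T U =
  [15, 2]
  [2, 16],
and U^T v = (12, 0).
Solve U^T U · c = U^T v for the coefficients: c = (48/59, -6/59). The projection is proj_W(v) = U c.
Check: (v - proj_W(v)) · u_1 = 0  (should be 0).
Check: (v - proj_W(v)) · u_2 = 0  (should be 0).
Result: proj_W(v) = (-36/59, -60/59, -132/59, -108/59).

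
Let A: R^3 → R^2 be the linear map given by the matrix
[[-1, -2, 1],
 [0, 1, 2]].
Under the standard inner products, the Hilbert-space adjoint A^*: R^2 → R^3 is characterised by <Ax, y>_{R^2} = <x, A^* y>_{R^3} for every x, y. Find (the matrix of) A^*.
A^* = A^T =
[[-1, 0],
 [-2, 1],
 [1, 2]]

For real matrices with standard dot products, the defining identity <Ax, y> = <x, A^* y> gives (Ax)^T y = x^T (A^*) y, i.e. x^T A^T y = x^T (A^*) y. Since this holds for all x, y, we must have A^* = A^T. Therefore
A^* =
[[-1, 0],
 [-2, 1],
 [1, 2]].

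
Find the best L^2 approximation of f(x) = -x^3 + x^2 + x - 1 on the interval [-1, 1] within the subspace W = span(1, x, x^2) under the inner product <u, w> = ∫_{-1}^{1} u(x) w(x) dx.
g(x) = x^2 + 2*x/5 - 1

The best approximation g ∈ W is the orthogonal projection of f onto W. Writing g = a_0 + a_1 x + a_2 x^2, the coefficients solve the normal equations G · a = b where
  G_{ij} = <φ_i, φ_j> and b_i = <f, φ_i>, with φ_0 = 1, φ_1 = x, φ_2 = x^2.
G =
  [2, 0, 2/3]
  [0, 2/3, 0]
  [2/3, 0, 2/5],
b = (-4/3, 4/15, -4/15).
Solving gives a_0 = -1, a_1 = 2/5, a_2 = 1, so
  g(x) = x^2 + 2*x/5 - 1.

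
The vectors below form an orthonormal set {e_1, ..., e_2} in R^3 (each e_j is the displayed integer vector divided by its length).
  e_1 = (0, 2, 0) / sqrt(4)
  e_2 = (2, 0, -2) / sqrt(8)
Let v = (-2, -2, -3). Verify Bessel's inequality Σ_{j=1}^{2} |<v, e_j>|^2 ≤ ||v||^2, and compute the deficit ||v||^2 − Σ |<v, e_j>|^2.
Σ |<v, e_j>|^2 = 9/2; ||v||^2 = 17; deficit = 25/2

Write each e_j = u_j / sqrt(<u_j, u_j>) where u_j is the displayed integer vector. Then <v, e_j> = <v, u_j> / sqrt(<u_j, u_j>), so |<v, e_j>|^2 = <v, u_j>^2 / <u_j, u_j>.
Coefficients: <v, e_1> = -4/sqrt(4), <v, e_2> = 2/sqrt(8).
Square and sum: Σ |<v, e_j>|^2 = 9/2.
Compute ||v||^2 = v·v = 17.
Deficit = 17 − 9/2 = 25/2 ≥ 0, confirming Bessel's inequality. (The deficit equals ||v − Σ <v,e_j> e_j||^2, the squared distance from v to span{e_j}.)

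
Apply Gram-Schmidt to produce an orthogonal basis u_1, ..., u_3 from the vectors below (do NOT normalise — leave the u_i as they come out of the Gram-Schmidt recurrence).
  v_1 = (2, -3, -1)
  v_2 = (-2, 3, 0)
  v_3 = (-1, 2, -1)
Orthogonal basis:
  u_1 = (2, -3, -1)
  u_2 = (-1/7, 3/14, -13/14)
  u_3 = (3/13, 2/13, 0)

Apply the Gram-Schmidt recurrence
  u_1 = v_1
  u_i = v_i − Σ_{j<i} ((v_i · u_j) / (u_j · u_j)) · u_j.

Step by step this gives:
  u_1 = (2, -3, -1)
  u_2 = (-1/7, 3/14, -13/14)
  u_3 = (3/13, 2/13, 0)

Orthogonality check:
  u_2 · u_1 = 0 (should be 0)
  u_3 · u_1 = 0 (should be 0)
  u_3 · u_2 = 0 (should be 0)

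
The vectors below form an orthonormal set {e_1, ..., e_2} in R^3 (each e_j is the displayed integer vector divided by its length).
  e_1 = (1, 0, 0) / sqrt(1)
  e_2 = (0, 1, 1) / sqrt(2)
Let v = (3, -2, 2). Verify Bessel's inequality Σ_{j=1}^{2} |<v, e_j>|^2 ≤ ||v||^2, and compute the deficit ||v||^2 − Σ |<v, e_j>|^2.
Σ |<v, e_j>|^2 = 9; ||v||^2 = 17; deficit = 8

Write each e_j = u_j / sqrt(<u_j, u_j>) where u_j is the displayed integer vector. Then <v, e_j> = <v, u_j> / sqrt(<u_j, u_j>), so |<v, e_j>|^2 = <v, u_j>^2 / <u_j, u_j>.
Coefficients: <v, e_1> = 3/sqrt(1), <v, e_2> = 0/sqrt(2).
Square and sum: Σ |<v, e_j>|^2 = 9.
Compute ||v||^2 = v·v = 17.
Deficit = 17 − 9 = 8 ≥ 0, confirming Bessel's inequality. (The deficit equals ||v − Σ <v,e_j> e_j||^2, the squared distance from v to span{e_j}.)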